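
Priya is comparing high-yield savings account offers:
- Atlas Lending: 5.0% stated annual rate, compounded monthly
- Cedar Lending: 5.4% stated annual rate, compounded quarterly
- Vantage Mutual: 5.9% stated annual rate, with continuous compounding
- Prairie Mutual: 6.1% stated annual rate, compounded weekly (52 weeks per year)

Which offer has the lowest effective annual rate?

Atlas Lending: (1 + 0.050/12)^12 − 1 = 5.116%
Cedar Lending: (1 + 0.054/4)^4 − 1 = 5.510%
Vantage Mutual: e^0.059 − 1 = 6.078%
Prairie Mutual: (1 + 0.061/52)^52 − 1 = 6.286%
The lowest effective annual rate is Atlas Lending at 5.116%.

Atlas Lending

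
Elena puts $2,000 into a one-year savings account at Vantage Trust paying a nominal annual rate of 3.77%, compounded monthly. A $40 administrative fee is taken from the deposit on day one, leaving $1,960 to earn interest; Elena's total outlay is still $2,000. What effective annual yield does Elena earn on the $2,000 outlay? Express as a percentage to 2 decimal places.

1.76%

Value after one year: 1,960 × (1 + 0.0377/12)^12 = 1,960 × 1.038358 = $2,035.18.
Effective yield on the $2,000 outlay: 2,035.18 / 2,000 − 1 = 0.017591 = 1.76%.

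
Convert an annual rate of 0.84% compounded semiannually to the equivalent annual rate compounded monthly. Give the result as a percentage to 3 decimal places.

0.839%

EAR = (1 + 0.0084/2)^2 − 1 = 0.008418.
Solve (1 + r/12)^12 = 1.008418: r/12 = 1.008418^(1/12) − 1 = 0.000699, so r = 0.008385 = 0.839%.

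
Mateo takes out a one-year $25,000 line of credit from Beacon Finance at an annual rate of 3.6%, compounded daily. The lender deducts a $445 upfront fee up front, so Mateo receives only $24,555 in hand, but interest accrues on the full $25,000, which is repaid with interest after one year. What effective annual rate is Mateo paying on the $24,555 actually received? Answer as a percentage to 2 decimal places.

Amount owed after one year: 25,000 × (1 + 0.036/365)^365 = 25,000 × 1.036654 = $25,916.35.
Effective rate on net proceeds: 25,916.35 / 24,555 − 1 = 0.055441 = 5.54%.

5.54%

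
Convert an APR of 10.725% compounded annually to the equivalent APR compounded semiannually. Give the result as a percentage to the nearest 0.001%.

Compounded annually, EAR = nominal = 0.107250.
Solve (1 + r/2)^2 = 1.107250: r/2 = 1.107250^(1/2) − 1 = 0.052259, so r = 0.104519 = 10.452%.

10.452%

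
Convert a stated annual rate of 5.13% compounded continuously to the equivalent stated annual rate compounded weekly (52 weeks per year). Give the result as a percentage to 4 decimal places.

EAR under continuous compounding: e^0.0513 − 1 = 0.052639.
Solve (1 + r/52)^52 = 1.052639: r/52 = 1.052639^(1/52) − 1 = 0.000987, so r = 0.051325 = 5.1325%.

5.1325%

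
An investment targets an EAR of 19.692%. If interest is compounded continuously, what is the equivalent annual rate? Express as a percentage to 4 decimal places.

17.9752%

Continuous: nominal r satisfies e^r − 1 = 0.19692.
r = ln(1 + 0.19692) = ln(1.19692) = 0.179752 = 17.9752%.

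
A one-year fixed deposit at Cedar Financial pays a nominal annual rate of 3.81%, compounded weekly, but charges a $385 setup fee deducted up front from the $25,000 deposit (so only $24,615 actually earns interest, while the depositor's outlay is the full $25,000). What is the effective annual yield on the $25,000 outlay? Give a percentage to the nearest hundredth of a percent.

Value after one year: 24,615 × (1 + 0.0381/52)^52 = 24,615 × 1.038821 = $25,570.57.
Effective yield on the $25,000 outlay: 25,570.57 / 25,000 − 1 = 0.022823 = 2.28%.

2.28%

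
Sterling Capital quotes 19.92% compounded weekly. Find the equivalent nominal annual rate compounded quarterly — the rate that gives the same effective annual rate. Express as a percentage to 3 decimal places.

EAR = (1 + 0.1992/52)^52 − 1 = 0.219962.
Solve (1 + r/4)^4 = 1.219962: r/4 = 1.219962^(1/4) − 1 = 0.050961, so r = 0.203843 = 20.384%.

20.384%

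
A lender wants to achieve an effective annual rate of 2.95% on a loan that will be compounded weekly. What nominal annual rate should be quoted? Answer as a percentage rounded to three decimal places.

2.908%

(1 + r/52)^52 − 1 = 0.0295, so 1 + r/52 = 1.0295^(1/52).
r/52 = 0.000559, so r = 0.029081 = 2.908%.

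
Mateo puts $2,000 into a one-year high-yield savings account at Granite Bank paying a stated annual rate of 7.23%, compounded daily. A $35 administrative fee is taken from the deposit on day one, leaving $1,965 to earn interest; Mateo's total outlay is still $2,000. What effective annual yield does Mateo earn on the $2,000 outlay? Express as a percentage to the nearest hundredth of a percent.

5.62%

Value after one year: 1,965 × (1 + 0.0723/365)^365 = 1,965 × 1.074970 = $2,112.32.
Effective yield on the $2,000 outlay: 2,112.32 / 2,000 − 1 = 0.056158 = 5.62%.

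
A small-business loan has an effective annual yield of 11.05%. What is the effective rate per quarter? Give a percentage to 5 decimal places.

2.65489%

The per-quarter rate i satisfies (1 + i)^4 = 1 + 0.1105.
i = 1.1105^(1/4) − 1 = 0.0265489 = 2.65489%.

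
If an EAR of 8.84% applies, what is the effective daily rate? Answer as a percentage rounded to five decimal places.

0.02321%

The per-day rate i satisfies (1 + i)^365 = 1 + 0.0884.
i = 1.0884^(1/365) − 1 = 0.0002321 = 0.02321%.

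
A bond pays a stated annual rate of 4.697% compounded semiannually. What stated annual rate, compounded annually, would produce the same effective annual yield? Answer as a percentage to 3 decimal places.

EAR = (1 + 0.04697/2)^2 − 1 = 0.047522.
Compounded annually, the equivalent nominal rate is the EAR itself: 4.752%.

4.752%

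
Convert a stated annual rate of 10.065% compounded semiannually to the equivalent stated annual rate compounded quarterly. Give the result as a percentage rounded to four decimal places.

EAR = (1 + 0.10065/2)^2 − 1 = 0.103183.
Solve (1 + r/4)^4 = 1.103183: r/4 = 1.103183^(1/4) − 1 = 0.024854, so r = 0.099415 = 9.9415%.

9.9415%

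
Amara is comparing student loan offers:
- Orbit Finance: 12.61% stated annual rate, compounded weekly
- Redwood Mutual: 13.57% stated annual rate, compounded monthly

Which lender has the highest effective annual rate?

Orbit Finance: (1 + 0.1261/52)^52 − 1 = 13.422%
Redwood Mutual: (1 + 0.1357/12)^12 − 1 = 14.447%
The highest effective annual rate is Redwood Mutual at 14.447%.

Redwood Mutual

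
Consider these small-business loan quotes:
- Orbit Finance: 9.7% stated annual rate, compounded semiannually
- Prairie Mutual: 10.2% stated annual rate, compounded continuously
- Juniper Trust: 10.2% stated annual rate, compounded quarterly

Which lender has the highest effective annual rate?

Prairie Mutual

Orbit Finance: (1 + 0.097/2)^2 − 1 = 9.935%
Prairie Mutual: e^0.102 − 1 = 10.738%
Juniper Trust: (1 + 0.102/4)^4 − 1 = 10.597%
The highest effective annual rate is Prairie Mutual at 10.738%.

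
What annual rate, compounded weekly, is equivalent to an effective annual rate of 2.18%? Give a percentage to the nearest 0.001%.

(1 + r/52)^52 − 1 = 0.0218, so 1 + r/52 = 1.0218^(1/52).
r/52 = 0.000415, so r = 0.021570 = 2.157%.

2.157%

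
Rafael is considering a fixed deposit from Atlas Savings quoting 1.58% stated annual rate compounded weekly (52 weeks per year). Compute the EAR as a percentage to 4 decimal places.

1.5923%

EAR = (1 + 0.0158/52)^52 − 1.
= (1 + 0.000304)^52 − 1 = 1.015923 − 1 = 1.5923%.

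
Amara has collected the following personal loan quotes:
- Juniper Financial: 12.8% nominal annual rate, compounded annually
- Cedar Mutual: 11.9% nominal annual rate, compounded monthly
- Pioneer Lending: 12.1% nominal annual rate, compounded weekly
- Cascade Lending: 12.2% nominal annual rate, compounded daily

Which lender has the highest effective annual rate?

Cascade Lending

Juniper Financial: compounded annually, EAR = 12.800%
Cedar Mutual: (1 + 0.119/12)^12 − 1 = 12.571%
Pioneer Lending: (1 + 0.121/52)^52 − 1 = 12.847%
Cascade Lending: (1 + 0.122/365)^365 − 1 = 12.973%
The highest effective annual rate is Cascade Lending at 12.973%.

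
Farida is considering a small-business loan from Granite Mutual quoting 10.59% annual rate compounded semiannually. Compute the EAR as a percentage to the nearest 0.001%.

EAR = (1 + 0.1059/2)^2 − 1.
= 1.108704 − 1 = 10.870%.

10.870%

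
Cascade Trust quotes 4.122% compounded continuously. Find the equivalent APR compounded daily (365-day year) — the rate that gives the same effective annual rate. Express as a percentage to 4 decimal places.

4.1222%

EAR under continuous compounding: e^0.04122 − 1 = 0.042081.
Solve (1 + r/365)^365 = 1.042081: r/365 = 1.042081^(1/365) − 1 = 0.000113, so r = 0.041222 = 4.1222%.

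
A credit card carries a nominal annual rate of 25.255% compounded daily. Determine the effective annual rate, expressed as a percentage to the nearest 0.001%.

EAR = (1 + 0.25255/365)^365 − 1.
= 1.287191 − 1 = 28.719%.

28.719%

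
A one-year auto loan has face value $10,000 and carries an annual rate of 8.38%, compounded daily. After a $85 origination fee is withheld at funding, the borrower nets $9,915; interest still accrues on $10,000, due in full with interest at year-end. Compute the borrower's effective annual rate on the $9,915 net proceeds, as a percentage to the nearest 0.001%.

Amount owed after one year: 10,000 × (1 + 0.0838/365)^365 = 10,000 × 1.087401 = $10,874.01.
Effective rate on net proceeds: 10,874.01 / 9,915 − 1 = 0.096723 = 9.672%.

9.672%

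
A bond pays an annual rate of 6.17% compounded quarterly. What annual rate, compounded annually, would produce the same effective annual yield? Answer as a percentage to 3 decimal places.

6.314%

EAR = (1 + 0.0617/4)^4 − 1 = 0.063142.
Compounded annually, the equivalent nominal rate is the EAR itself: 6.314%.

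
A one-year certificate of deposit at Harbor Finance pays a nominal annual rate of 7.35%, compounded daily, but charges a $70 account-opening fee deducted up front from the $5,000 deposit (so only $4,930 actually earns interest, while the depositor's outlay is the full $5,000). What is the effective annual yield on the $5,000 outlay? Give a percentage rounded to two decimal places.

6.12%

Value after one year: 4,930 × (1 + 0.0735/365)^365 = 4,930 × 1.076261 = $5,305.96.
Effective yield on the $5,000 outlay: 5,305.96 / 5,000 − 1 = 0.061193 = 6.12%.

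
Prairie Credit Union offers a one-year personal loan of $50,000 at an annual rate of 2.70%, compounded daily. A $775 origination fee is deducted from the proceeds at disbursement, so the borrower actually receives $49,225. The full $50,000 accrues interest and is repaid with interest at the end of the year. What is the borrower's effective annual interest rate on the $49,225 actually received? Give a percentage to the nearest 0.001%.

4.354%

Amount owed after one year: 50,000 × (1 + 0.0270/365)^365 = 50,000 × 1.027367 = $51,368.34.
Effective rate on net proceeds: 51,368.34 / 49,225 − 1 = 0.043542 = 4.354%.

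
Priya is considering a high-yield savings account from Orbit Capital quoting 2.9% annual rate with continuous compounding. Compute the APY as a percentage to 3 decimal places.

With continuous compounding, EAR = e^0.029 − 1.
e^0.029 = 1.029425, so EAR = 0.029425 = 2.942%.

2.942%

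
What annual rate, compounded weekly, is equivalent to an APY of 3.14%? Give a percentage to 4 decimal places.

3.0926%

(1 + r/52)^52 − 1 = 0.0314, so 1 + r/52 = 1.0314^(1/52).
r/52 = 0.000595, so r = 0.030926 = 3.0926%.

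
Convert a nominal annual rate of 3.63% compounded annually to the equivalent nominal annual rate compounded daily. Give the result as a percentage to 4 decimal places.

3.5658%

Compounded annually, EAR = nominal = 0.036300.
Solve (1 + r/365)^365 = 1.036300: r/365 = 1.036300^(1/365) − 1 = 0.000098, so r = 0.035658 = 3.5658%.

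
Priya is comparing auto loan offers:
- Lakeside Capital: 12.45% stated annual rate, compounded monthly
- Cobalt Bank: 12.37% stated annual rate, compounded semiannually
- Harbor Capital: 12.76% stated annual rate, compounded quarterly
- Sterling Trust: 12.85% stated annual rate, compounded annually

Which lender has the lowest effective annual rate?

Cobalt Bank

Lakeside Capital: (1 + 0.1245/12)^12 − 1 = 13.186%
Cobalt Bank: (1 + 0.1237/2)^2 − 1 = 12.753%
Harbor Capital: (1 + 0.1276/4)^4 − 1 = 13.384%
Sterling Trust: compounded annually, EAR = 12.850%
The lowest effective annual rate is Cobalt Bank at 12.753%.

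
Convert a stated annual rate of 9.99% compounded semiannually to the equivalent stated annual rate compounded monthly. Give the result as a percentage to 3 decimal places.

9.788%

EAR = (1 + 0.0999/2)^2 − 1 = 0.102395.
Solve (1 + r/12)^12 = 1.102395: r/12 = 1.102395^(1/12) − 1 = 0.008157, so r = 0.097882 = 9.788%.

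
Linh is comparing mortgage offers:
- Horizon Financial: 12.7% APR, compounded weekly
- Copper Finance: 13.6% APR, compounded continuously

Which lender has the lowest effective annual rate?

Horizon Financial: (1 + 0.127/52)^52 − 1 = 13.524%
Copper Finance: e^0.136 − 1 = 14.568%
The lowest effective annual rate is Horizon Financial at 13.524%.

Horizon Financial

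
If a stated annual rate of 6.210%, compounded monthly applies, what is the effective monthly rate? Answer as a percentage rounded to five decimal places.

With a nominal annual rate compounded monthly, the periodic rate is the nominal rate divided by 12.
i = 0.06210 / 12 = 0.0051750 = 0.51750%.

0.51750%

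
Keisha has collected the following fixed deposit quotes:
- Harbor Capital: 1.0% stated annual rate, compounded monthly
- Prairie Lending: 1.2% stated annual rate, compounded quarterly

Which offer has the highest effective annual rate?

Prairie Lending

Harbor Capital: (1 + 0.010/12)^12 − 1 = 1.005%
Prairie Lending: (1 + 0.012/4)^4 − 1 = 1.205%
The highest effective annual rate is Prairie Lending at 1.205%.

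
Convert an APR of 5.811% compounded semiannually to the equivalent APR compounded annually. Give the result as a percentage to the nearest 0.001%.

EAR = (1 + 0.05811/2)^2 − 1 = 0.058954.
Compounded annually, the equivalent nominal rate is the EAR itself: 5.895%.

5.895%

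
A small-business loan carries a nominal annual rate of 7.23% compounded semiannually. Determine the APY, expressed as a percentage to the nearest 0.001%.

EAR = (1 + 0.0723/2)^2 − 1.
= 1.073607 − 1 = 7.361%.

7.361%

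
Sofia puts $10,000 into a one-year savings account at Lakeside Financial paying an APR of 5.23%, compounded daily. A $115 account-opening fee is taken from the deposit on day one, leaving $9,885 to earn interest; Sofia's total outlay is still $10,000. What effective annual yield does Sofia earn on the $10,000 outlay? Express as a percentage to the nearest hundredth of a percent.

Value after one year: 9,885 × (1 + 0.0523/365)^365 = 9,885 × 1.053688 = $10,415.70.
Effective yield on the $10,000 outlay: 10,415.70 / 10,000 − 1 = 0.041570 = 4.16%.

4.16%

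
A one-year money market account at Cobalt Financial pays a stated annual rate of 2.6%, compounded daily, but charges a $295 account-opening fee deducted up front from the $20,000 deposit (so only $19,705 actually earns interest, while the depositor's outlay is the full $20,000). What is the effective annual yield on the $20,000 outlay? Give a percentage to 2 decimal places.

Value after one year: 19,705 × (1 + 0.026/365)^365 = 19,705 × 1.026340 = $20,224.03.
Effective yield on the $20,000 outlay: 20,224.03 / 20,000 − 1 = 0.011201 = 1.12%.

1.12%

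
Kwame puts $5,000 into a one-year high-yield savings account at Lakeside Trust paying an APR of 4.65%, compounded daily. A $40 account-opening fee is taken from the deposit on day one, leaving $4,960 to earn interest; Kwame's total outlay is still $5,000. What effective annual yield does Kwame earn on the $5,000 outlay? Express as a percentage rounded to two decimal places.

Value after one year: 4,960 × (1 + 0.0465/365)^365 = 4,960 × 1.047595 = $5,196.07.
Effective yield on the $5,000 outlay: 5,196.07 / 5,000 − 1 = 0.039214 = 3.92%.

3.92%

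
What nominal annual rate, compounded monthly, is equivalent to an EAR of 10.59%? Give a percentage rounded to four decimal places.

10.1083%

(1 + r/12)^12 − 1 = 0.1059, so 1 + r/12 = 1.1059^(1/12).
r/12 = 0.008424, so r = 0.101083 = 10.1083%.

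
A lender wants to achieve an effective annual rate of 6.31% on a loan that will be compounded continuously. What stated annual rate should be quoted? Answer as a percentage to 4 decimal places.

Continuous: nominal r satisfies e^r − 1 = 0.0631.
r = ln(1 + 0.0631) = ln(1.0631) = 0.061189 = 6.1189%.

6.1189%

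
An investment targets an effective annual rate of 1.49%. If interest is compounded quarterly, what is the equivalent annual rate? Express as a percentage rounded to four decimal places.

1.4817%

(1 + r/4)^4 − 1 = 0.0149, so 1 + r/4 = 1.0149^(1/4).
r/4 = 0.003704, so r = 0.014817 = 1.4817%.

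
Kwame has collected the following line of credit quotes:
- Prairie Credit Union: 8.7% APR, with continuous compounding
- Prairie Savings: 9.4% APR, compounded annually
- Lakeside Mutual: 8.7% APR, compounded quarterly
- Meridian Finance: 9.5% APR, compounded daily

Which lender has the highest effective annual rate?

Meridian Finance

Prairie Credit Union: e^0.087 − 1 = 9.090%
Prairie Savings: compounded annually, EAR = 9.400%
Lakeside Mutual: (1 + 0.087/4)^4 − 1 = 8.988%
Meridian Finance: (1 + 0.095/365)^365 − 1 = 9.965%
The highest effective annual rate is Meridian Finance at 9.965%.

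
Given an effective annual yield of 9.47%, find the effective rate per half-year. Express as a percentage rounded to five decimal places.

4.62791%

The per-half-year rate i satisfies (1 + i)^2 = 1 + 0.0947.
i = 1.0947^(1/2) − 1 = 0.0462791 = 4.62791%.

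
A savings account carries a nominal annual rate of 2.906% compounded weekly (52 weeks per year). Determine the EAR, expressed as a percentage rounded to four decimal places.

EAR = (1 + 0.02906/52)^52 − 1.
= (1 + 0.000559)^52 − 1 = 1.029478 − 1 = 2.9478%.

2.9478%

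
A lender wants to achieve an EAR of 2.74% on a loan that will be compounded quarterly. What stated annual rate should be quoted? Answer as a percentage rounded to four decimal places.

2.7123%

(1 + r/4)^4 − 1 = 0.0274, so 1 + r/4 = 1.0274^(1/4).
r/4 = 0.006781, so r = 0.027123 = 2.7123%.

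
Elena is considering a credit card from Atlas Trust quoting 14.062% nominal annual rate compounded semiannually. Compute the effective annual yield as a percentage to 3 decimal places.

14.556%

EAR = (1 + 0.14062/2)^2 − 1.
= 1.145563 − 1 = 14.556%.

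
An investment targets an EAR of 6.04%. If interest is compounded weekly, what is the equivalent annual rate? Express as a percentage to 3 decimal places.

5.868%

(1 + r/52)^52 − 1 = 0.0604, so 1 + r/52 = 1.0604^(1/52).
r/52 = 0.001128, so r = 0.058679 = 5.868%.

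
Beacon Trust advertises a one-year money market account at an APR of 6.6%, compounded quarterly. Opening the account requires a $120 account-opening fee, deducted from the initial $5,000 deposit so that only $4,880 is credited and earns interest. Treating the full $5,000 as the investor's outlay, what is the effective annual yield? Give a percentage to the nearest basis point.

4.20%

Value after one year: 4,880 × (1 + 0.066/4)^4 = 4,880 × 1.067652 = $5,210.14.
Effective yield on the $5,000 outlay: 5,210.14 / 5,000 − 1 = 0.042028 = 4.20%.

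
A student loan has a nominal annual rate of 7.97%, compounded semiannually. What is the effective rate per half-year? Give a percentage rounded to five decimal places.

With a nominal annual rate compounded semiannually, the periodic rate is the nominal rate divided by 2.
i = 0.0797 / 2 = 0.0398500 = 3.98500%.

3.98500%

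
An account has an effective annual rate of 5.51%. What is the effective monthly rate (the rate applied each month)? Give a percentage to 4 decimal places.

0.4480%

The per-month rate i satisfies (1 + i)^12 = 1 + 0.0551.
i = 1.0551^(1/12) − 1 = 0.0044796 = 0.4480%.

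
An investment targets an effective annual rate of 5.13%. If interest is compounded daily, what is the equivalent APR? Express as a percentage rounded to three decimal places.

5.003%

(1 + r/365)^365 − 1 = 0.0513, so 1 + r/365 = 1.0513^(1/365).
r/365 = 0.000137, so r = 0.050031 = 5.003%.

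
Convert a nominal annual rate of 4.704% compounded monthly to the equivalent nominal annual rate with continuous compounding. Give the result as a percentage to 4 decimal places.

4.6948%

EAR = (1 + 0.04704/12)^12 − 1 = 0.048068.
Equivalent continuous rate: r = ln(1 + 0.048068) = 0.046948 = 4.6948%.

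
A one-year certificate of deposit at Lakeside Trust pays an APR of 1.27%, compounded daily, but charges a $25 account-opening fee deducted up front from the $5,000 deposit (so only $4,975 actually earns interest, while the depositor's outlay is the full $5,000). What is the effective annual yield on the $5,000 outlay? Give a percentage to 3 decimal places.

0.772%

Value after one year: 4,975 × (1 + 0.0127/365)^365 = 4,975 × 1.012781 = $5,038.58.
Effective yield on the $5,000 outlay: 5,038.58 / 5,000 − 1 = 0.007717 = 0.772%.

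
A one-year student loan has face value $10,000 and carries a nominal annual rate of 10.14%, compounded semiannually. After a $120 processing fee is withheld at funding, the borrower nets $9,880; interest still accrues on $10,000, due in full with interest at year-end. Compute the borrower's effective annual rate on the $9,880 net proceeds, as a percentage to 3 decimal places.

11.738%

Amount owed after one year: 10,000 × (1 + 0.1014/2)^2 = 10,000 × 1.103970 = $11,039.70.
Effective rate on net proceeds: 11,039.70 / 9,880 − 1 = 0.117379 = 11.738%.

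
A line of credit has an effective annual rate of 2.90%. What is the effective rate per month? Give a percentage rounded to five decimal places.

0.23851%

The per-month rate i satisfies (1 + i)^12 = 1 + 0.0290.
i = 1.0290^(1/12) − 1 = 0.0023851 = 0.23851%.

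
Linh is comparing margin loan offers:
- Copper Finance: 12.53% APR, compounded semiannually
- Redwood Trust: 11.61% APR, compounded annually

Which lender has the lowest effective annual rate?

Redwood Trust

Copper Finance: (1 + 0.1253/2)^2 − 1 = 12.923%
Redwood Trust: compounded annually, EAR = 11.610%
The lowest effective annual rate is Redwood Trust at 11.610%.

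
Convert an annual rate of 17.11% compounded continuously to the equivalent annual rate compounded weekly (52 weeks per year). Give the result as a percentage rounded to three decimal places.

17.138%

EAR under continuous compounding: e^0.1711 − 1 = 0.186609.
Solve (1 + r/52)^52 = 1.186609: r/52 = 1.186609^(1/52) − 1 = 0.003296, so r = 0.171382 = 17.138%.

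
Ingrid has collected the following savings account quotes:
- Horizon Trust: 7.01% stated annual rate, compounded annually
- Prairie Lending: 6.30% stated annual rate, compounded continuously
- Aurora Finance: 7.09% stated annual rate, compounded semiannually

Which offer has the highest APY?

Horizon Trust: compounded annually, EAR = 7.010%
Prairie Lending: e^0.0630 − 1 = 6.503%
Aurora Finance: (1 + 0.0709/2)^2 − 1 = 7.216%
The highest effective annual rate is Aurora Finance at 7.216%.

Aurora Finance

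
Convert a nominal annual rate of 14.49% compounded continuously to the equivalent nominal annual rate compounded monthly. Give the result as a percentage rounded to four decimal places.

EAR under continuous compounding: e^0.1449 − 1 = 0.155924.
Solve (1 + r/12)^12 = 1.155924: r/12 = 1.155924^(1/12) − 1 = 0.012148, so r = 0.145778 = 14.5778%.

14.5778%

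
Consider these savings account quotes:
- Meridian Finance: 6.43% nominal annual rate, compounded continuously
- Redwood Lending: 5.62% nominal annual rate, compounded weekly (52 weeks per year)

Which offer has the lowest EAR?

Meridian Finance: e^0.0643 − 1 = 6.641%
Redwood Lending: (1 + 0.0562/52)^52 − 1 = 5.778%
The lowest effective annual rate is Redwood Lending at 5.778%.

Redwood Lending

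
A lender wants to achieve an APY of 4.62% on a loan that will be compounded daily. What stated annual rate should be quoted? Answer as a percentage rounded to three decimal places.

4.517%

(1 + r/365)^365 − 1 = 0.0462, so 1 + r/365 = 1.0462^(1/365).
r/365 = 0.000124, so r = 0.045167 = 4.517%.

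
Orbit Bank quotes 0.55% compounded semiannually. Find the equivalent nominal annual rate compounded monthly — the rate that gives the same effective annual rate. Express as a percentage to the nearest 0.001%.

0.549%

EAR = (1 + 0.0055/2)^2 − 1 = 0.005508.
Solve (1 + r/12)^12 = 1.005508: r/12 = 1.005508^(1/12) − 1 = 0.000458, so r = 0.005494 = 0.549%.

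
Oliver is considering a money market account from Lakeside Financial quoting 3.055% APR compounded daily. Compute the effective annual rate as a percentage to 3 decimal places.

EAR = (1 + 0.03055/365)^365 − 1.
= (1 + 0.000084)^365 − 1 = 1.031020 − 1 = 3.102%.

3.102%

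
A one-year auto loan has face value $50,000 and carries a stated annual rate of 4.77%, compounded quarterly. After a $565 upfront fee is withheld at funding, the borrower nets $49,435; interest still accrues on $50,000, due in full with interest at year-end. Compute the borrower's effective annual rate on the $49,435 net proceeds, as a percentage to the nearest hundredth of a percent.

Amount owed after one year: 50,000 × (1 + 0.0477/4)^4 = 50,000 × 1.048560 = $52,428.00.
Effective rate on net proceeds: 52,428.00 / 49,435 − 1 = 0.060544 = 6.05%.

6.05%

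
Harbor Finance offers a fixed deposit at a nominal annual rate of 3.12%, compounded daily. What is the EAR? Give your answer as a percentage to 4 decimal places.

EAR = (1 + 0.0312/365)^365 − 1.
= (1 + 0.000085)^365 − 1 = 1.031690 − 1 = 3.1690%.

3.1690%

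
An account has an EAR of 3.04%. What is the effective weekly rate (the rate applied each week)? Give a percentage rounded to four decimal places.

0.0576%

The per-week rate i satisfies (1 + i)^52 = 1 + 0.0304.
i = 1.0304^(1/52) − 1 = 0.0005761 = 0.0576%.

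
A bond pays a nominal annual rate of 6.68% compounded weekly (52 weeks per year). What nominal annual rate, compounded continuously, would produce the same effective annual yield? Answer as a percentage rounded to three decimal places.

EAR = (1 + 0.0668/52)^52 − 1 = 0.069036.
Equivalent continuous rate: r = ln(1 + 0.069036) = 0.066757 = 6.676%.

6.676%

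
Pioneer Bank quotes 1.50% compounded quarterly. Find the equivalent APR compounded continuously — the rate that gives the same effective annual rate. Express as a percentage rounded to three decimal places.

EAR = (1 + 0.0150/4)^4 − 1 = 0.015085.
Equivalent continuous rate: r = ln(1 + 0.015085) = 0.014972 = 1.497%.

1.497%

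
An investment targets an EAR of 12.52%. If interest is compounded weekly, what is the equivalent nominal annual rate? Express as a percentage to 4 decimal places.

(1 + r/52)^52 − 1 = 0.1252, so 1 + r/52 = 1.1252^(1/52).
r/52 = 0.002271, so r = 0.118095 = 11.8095%.

11.8095%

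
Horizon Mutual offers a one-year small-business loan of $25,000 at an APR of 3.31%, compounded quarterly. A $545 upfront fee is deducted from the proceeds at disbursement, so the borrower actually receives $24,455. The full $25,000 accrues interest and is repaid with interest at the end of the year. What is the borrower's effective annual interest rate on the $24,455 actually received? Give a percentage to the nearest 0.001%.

Amount owed after one year: 25,000 × (1 + 0.0331/4)^4 = 25,000 × 1.033513 = $25,837.83.
Effective rate on net proceeds: 25,837.83 / 24,455 − 1 = 0.056546 = 5.655%.

5.655%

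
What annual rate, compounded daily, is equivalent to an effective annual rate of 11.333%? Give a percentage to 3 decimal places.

(1 + r/365)^365 − 1 = 0.11333, so 1 + r/365 = 1.11333^(1/365).
r/365 = 0.000294, so r = 0.107371 = 10.737%.

10.737%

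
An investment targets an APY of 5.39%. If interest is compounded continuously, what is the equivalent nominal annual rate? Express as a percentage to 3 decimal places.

5.250%

Continuous: nominal r satisfies e^r − 1 = 0.0539.
r = ln(1 + 0.0539) = ln(1.0539) = 0.052498 = 5.250%.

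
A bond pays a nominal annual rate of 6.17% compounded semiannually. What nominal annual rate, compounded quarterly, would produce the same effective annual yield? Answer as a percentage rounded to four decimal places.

6.1231%

EAR = (1 + 0.0617/2)^2 − 1 = 0.062652.
Solve (1 + r/4)^4 = 1.062652: r/4 = 1.062652^(1/4) − 1 = 0.015308, so r = 0.061231 = 6.1231%.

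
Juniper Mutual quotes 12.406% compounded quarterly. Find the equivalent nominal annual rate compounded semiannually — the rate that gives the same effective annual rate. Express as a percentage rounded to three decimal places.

12.598%

EAR = (1 + 0.12406/4)^4 − 1 = 0.129952.
Solve (1 + r/2)^2 = 1.129952: r/2 = 1.129952^(1/2) − 1 = 0.062992, so r = 0.125984 = 12.598%.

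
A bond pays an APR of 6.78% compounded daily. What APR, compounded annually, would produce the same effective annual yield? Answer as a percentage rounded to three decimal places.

7.014%

EAR = (1 + 0.0678/365)^365 − 1 = 0.070145.
Compounded annually, the equivalent nominal rate is the EAR itself: 7.014%.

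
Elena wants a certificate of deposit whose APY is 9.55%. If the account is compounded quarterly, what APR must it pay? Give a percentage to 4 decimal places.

9.2259%

(1 + r/4)^4 − 1 = 0.0955, so 1 + r/4 = 1.0955^(1/4).
r/4 = 0.023065, so r = 0.092259 = 9.2259%.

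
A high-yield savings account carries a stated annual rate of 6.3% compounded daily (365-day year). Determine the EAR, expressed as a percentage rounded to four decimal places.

EAR = (1 + 0.063/365)^365 − 1.
= 1.065021 − 1 = 6.5021%.

6.5021%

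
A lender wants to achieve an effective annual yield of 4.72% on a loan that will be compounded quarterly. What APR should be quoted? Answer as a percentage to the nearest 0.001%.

(1 + r/4)^4 − 1 = 0.0472, so 1 + r/4 = 1.0472^(1/4).
r/4 = 0.011597, so r = 0.046387 = 4.639%.

4.639%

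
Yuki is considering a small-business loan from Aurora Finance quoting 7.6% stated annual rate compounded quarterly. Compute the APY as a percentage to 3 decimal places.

EAR = (1 + 0.076/4)^4 − 1.
= 1.078194 − 1 = 7.819%.

7.819%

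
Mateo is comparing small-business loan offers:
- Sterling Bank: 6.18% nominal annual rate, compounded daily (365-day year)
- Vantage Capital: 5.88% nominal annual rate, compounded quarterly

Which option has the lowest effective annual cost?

Vantage Capital

Sterling Bank: (1 + 0.0618/365)^365 − 1 = 6.374%
Vantage Capital: (1 + 0.0588/4)^4 − 1 = 6.011%
The lowest effective annual rate is Vantage Capital at 6.011%.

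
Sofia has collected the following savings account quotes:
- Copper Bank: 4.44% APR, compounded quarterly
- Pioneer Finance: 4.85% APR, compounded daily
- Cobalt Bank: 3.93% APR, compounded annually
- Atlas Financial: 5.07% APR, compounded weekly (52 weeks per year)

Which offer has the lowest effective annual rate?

Copper Bank: (1 + 0.0444/4)^4 − 1 = 4.514%
Pioneer Finance: (1 + 0.0485/365)^365 − 1 = 4.969%
Cobalt Bank: compounded annually, EAR = 3.930%
Atlas Financial: (1 + 0.0507/52)^52 − 1 = 5.198%
The lowest effective annual rate is Cobalt Bank at 3.930%.

Cobalt Bank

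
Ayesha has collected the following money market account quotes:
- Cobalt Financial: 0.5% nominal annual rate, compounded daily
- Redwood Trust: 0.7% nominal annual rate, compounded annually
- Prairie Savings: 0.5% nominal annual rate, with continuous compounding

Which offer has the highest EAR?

Cobalt Financial: (1 + 0.005/365)^365 − 1 = 0.501%
Redwood Trust: compounded annually, EAR = 0.700%
Prairie Savings: e^0.005 − 1 = 0.501%
The highest effective annual rate is Redwood Trust at 0.700%.

Redwood Trust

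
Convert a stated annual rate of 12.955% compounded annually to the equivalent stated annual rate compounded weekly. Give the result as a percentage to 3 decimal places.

Compounded annually, EAR = nominal = 0.129550.
Solve (1 + r/52)^52 = 1.129550: r/52 = 1.129550^(1/52) − 1 = 0.002345, so r = 0.121962 = 12.196%.

12.196%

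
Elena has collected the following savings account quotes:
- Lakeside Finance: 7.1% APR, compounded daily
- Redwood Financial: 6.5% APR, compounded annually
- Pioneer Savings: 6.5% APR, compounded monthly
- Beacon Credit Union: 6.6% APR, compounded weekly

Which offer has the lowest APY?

Lakeside Finance: (1 + 0.071/365)^365 − 1 = 7.357%
Redwood Financial: compounded annually, EAR = 6.500%
Pioneer Savings: (1 + 0.065/12)^12 − 1 = 6.697%
Beacon Credit Union: (1 + 0.066/52)^52 − 1 = 6.818%
The lowest effective annual rate is Redwood Financial at 6.500%.

Redwood Financial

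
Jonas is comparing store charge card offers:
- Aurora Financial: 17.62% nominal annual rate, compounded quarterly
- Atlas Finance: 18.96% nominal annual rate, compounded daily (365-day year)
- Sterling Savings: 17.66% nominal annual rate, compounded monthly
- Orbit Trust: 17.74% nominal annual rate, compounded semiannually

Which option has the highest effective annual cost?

Aurora Financial: (1 + 0.1762/4)^4 − 1 = 18.819%
Atlas Finance: (1 + 0.1896/365)^365 − 1 = 20.871%
Sterling Savings: (1 + 0.1766/12)^12 − 1 = 19.162%
Orbit Trust: (1 + 0.1774/2)^2 − 1 = 18.527%
The highest effective annual rate is Atlas Finance at 20.871%.

Atlas Finance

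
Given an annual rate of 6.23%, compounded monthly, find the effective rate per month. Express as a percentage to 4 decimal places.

With a nominal annual rate compounded monthly, the periodic rate is the nominal rate divided by 12.
i = 0.0623 / 12 = 0.0051917 = 0.5192%.

0.5192%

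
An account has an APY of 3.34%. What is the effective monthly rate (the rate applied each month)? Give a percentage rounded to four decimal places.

The per-month rate i satisfies (1 + i)^12 = 1 + 0.0334.
i = 1.0334^(1/12) − 1 = 0.0027416 = 0.2742%.

0.2742%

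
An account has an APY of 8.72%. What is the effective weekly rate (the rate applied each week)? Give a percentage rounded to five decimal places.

The per-week rate i satisfies (1 + i)^52 = 1 + 0.0872.
i = 1.0872^(1/52) − 1 = 0.0016091 = 0.16091%.

0.16091%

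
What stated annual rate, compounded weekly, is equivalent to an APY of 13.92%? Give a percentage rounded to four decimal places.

(1 + r/52)^52 − 1 = 0.1392, so 1 + r/52 = 1.1392^(1/52).
r/52 = 0.002509, so r = 0.130490 = 13.0490%.

13.0490%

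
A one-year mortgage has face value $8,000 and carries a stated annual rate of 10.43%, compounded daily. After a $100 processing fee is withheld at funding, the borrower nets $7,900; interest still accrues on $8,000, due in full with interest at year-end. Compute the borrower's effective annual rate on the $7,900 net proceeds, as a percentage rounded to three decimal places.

Amount owed after one year: 8,000 × (1 + 0.1043/365)^365 = 8,000 × 1.109917 = $8,879.33.
Effective rate on net proceeds: 8,879.33 / 7,900 − 1 = 0.123966 = 12.397%.

12.397%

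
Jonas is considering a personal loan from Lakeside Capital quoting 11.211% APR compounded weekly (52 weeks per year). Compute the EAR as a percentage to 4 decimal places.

EAR = (1 + 0.11211/52)^52 − 1.
= 1.118501 − 1 = 11.8501%.

11.8501%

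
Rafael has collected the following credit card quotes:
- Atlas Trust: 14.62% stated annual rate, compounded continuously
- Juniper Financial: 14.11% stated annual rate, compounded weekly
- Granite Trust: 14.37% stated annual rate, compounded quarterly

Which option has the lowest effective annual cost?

Atlas Trust: e^0.1462 − 1 = 15.743%
Juniper Financial: (1 + 0.1411/52)^52 − 1 = 15.132%
Granite Trust: (1 + 0.1437/4)^4 − 1 = 15.163%
The lowest effective annual rate is Juniper Financial at 15.132%.

Juniper Financial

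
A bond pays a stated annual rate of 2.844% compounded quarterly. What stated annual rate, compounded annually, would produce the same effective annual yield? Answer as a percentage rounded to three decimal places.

EAR = (1 + 0.02844/4)^4 − 1 = 0.028745.
Compounded annually, the equivalent nominal rate is the EAR itself: 2.874%.

2.874%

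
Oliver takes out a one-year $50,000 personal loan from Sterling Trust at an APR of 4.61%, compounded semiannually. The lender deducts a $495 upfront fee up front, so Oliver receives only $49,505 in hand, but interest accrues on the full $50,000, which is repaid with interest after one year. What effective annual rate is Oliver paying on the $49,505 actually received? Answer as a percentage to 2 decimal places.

5.71%

Amount owed after one year: 50,000 × (1 + 0.0461/2)^2 = 50,000 × 1.046631 = $52,331.57.
Effective rate on net proceeds: 52,331.57 / 49,505 − 1 = 0.057097 = 5.71%.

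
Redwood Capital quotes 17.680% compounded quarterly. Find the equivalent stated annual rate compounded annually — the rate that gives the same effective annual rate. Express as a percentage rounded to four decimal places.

EAR = (1 + 0.17680/4)^4 − 1 = 0.188871.
Compounded annually, the equivalent nominal rate is the EAR itself: 18.8871%.

18.8871%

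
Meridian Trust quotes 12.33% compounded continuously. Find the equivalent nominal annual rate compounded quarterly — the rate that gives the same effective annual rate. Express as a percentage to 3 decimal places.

EAR under continuous compounding: e^0.1233 − 1 = 0.131224.
Solve (1 + r/4)^4 = 1.131224: r/4 = 1.131224^(1/4) − 1 = 0.031305, so r = 0.125220 = 12.522%.

12.522%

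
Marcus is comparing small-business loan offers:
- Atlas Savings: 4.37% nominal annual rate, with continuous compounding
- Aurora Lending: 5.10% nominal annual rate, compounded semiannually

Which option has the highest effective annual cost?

Aurora Lending

Atlas Savings: e^0.0437 − 1 = 4.467%
Aurora Lending: (1 + 0.0510/2)^2 − 1 = 5.165%
The highest effective annual rate is Aurora Lending at 5.165%.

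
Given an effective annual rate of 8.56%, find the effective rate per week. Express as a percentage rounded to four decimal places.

The per-week rate i satisfies (1 + i)^52 = 1 + 0.0856.
i = 1.0856^(1/52) − 1 = 0.0015807 = 0.1581%.

0.1581%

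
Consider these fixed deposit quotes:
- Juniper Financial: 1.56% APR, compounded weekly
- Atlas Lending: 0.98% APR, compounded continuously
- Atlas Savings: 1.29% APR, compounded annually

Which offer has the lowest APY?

Juniper Financial: (1 + 0.0156/52)^52 − 1 = 1.572%
Atlas Lending: e^0.0098 − 1 = 0.985%
Atlas Savings: compounded annually, EAR = 1.290%
The lowest effective annual rate is Atlas Lending at 0.985%.

Atlas Lending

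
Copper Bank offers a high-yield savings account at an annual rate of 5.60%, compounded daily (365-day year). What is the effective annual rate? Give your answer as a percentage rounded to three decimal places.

5.759%

EAR = (1 + 0.0560/365)^365 − 1.
= (1 + 0.000153)^365 − 1 = 1.057593 − 1 = 5.759%.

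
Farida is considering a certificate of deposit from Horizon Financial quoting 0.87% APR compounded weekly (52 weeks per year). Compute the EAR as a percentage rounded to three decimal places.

EAR = (1 + 0.0087/52)^52 − 1.
= 1.008737 − 1 = 0.874%.

0.874%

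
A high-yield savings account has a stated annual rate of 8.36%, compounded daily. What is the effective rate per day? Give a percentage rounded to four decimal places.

With a nominal annual rate compounded daily, the periodic rate is the nominal rate divided by 365.
i = 0.0836 / 365 = 0.0002290 = 0.0229%.

0.0229%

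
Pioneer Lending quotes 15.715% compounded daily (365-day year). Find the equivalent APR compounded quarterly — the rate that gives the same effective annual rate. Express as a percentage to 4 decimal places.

EAR = (1 + 0.15715/365)^365 − 1 = 0.170132.
Solve (1 + r/4)^4 = 1.170132: r/4 = 1.170132^(1/4) − 1 = 0.040061, so r = 0.160243 = 16.0243%.

16.0243%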